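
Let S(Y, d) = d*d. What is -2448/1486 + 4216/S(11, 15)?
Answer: 2857088/167175 ≈ 17.090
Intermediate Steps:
S(Y, d) = d**2
-2448/1486 + 4216/S(11, 15) = -2448/1486 + 4216/(15**2) = -2448*1/1486 + 4216/225 = -1224/743 + 4216*(1/225) = -1224/743 + 4216/225 = 2857088/167175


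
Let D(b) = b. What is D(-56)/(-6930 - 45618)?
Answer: 14/13137 ≈ 0.0010657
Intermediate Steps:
D(-56)/(-6930 - 45618) = -56/(-6930 - 45618) = -56/(-52548) = -56*(-1/52548) = 14/13137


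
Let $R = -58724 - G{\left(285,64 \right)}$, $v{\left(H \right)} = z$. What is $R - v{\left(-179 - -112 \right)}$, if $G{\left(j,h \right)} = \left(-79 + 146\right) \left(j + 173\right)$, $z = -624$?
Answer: $-88786$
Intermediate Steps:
$G{\left(j,h \right)} = 11591 + 67 j$ ($G{\left(j,h \right)} = 67 \left(173 + j\right) = 11591 + 67 j$)
$v{\left(H \right)} = -624$
$R = -89410$ ($R = -58724 - \left(11591 + 67 \cdot 285\right) = -58724 - \left(11591 + 19095\right) = -58724 - 30686 = -89410$)
$R - v{\left(-179 - -112 \right)} = -89410 - -624 = -89410 + 624 = -88786$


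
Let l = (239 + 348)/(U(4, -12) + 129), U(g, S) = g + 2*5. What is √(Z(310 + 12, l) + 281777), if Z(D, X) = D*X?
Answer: 75*√1029171/143 ≈ 532.07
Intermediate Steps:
U(g, S) = 10 + g (U(g, S) = g + 10 = 10 + g)
l = 587/143 (l = (239 + 348)/((10 + 4) + 129) = 587/(14 + 129) = 587/143 ≈ 4.1049)
√(Z(310 + 12, l) + 281777) = √((310 + 12)*(587/143) + 281777) = √(322*(587/143) + 281777) = √(189014/143 + 281777) = √(40483125/143) = 75*√1029171/143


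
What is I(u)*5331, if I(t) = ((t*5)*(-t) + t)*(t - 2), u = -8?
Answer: 17485680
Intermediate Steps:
I(t) = (-2 + t)*(t - 5*t**2) (I(t) = ((5*t)*(-t) + t)*(-2 + t) = (-5*t**2 + t)*(-2 + t) = (t - 5*t**2)*(-2 + t) = (-2 + t)*(t - 5*t**2))
I(u)*5331 = -8*(-2 - 5*(-8)**2 + 11*(-8))*5331 = -8*(-2 - 5*64 - 88)*5331 = -8*(-2 - 320 - 88)*5331 = -8*(-410)*5331 = 3280*5331 = 17485680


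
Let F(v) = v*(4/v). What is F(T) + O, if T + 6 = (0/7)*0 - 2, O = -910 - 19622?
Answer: -20528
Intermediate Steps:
O = -20532
T = -8 (T = -6 + ((0/7)*0 - 2) = -6 + ((0*(⅐))*0 - 2) = -6 + (0*0 - 2) = -6 + (0 - 2) = -6 - 2 = -8)
F(v) = 4
F(T) + O = 4 - 20532 = -20528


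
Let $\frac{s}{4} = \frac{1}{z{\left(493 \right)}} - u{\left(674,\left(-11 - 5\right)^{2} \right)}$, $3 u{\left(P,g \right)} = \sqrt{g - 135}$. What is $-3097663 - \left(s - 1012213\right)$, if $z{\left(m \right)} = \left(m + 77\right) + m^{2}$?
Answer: $- \frac{1524155011426}{730857} \approx -2.0854 \cdot 10^{6}$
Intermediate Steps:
$u{\left(P,g \right)} = \frac{\sqrt{-135 + g}}{3}$ ($u{\left(P,g \right)} = \frac{\sqrt{g - 135}}{3} = \frac{\sqrt{-135 + g}}{3}$)
$z{\left(m \right)} = 77 + m + m^{2}$ ($z{\left(m \right)} = \left(77 + m\right) + m^{2} = 77 + m + m^{2}$)
$s = - \frac{10719224}{730857}$ ($s = 4 \left(\frac{1}{77 + 493 + 493^{2}} - \frac{\sqrt{-135 + \left(-11 - 5\right)^{2}}}{3}\right) = 4 \left(\frac{1}{77 + 493 + 243049} - \frac{\sqrt{-135 + \left(-16\right)^{2}}}{3}\right) = 4 \left(\frac{1}{243619} - \frac{\sqrt{-135 + 256}}{3}\right) = 4 \left(\frac{1}{243619} - \frac{\sqrt{121}}{3}\right) = 4 \left(\frac{1}{243619} - \frac{1}{3} \cdot 11\right) = 4 \left(\frac{1}{243619} - \frac{11}{3}\right) = 4 \left(- \frac{2679806}{730857}\right) = - \frac{10719224}{730857} \approx -14.667$)
$-3097663 - \left(s - 1012213\right) = -3097663 - \left(- \frac{10719224}{730857} - 1012213\right) = -3097663 - - \frac{739793675765}{730857} = -3097663 + \frac{739793675765}{730857} = - \frac{1524155011426}{730857}$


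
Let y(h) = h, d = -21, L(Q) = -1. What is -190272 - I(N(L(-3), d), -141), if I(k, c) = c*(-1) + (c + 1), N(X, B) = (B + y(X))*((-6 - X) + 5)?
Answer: -190273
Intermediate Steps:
N(X, B) = (-1 - X)*(B + X) (N(X, B) = (B + X)*((-6 - X) + 5) = (B + X)*(-1 - X) = (-1 - X)*(B + X))
I(k, c) = 1 (I(k, c) = -c + (1 + c) = 1)
-190272 - I(N(L(-3), d), -141) = -190272 - 1*1 = -190272 - 1 = -190273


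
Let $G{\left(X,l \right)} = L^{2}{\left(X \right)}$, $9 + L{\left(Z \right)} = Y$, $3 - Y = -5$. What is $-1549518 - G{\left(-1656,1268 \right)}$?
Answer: $-1549519$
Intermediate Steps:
$Y = 8$ ($Y = 3 - -5 = 3 + 5 = 8$)
$L{\left(Z \right)} = -1$ ($L{\left(Z \right)} = -9 + 8 = -1$)
$G{\left(X,l \right)} = 1$ ($G{\left(X,l \right)} = \left(-1\right)^{2} = 1$)
$-1549518 - G{\left(-1656,1268 \right)} = -1549518 - 1 = -1549519$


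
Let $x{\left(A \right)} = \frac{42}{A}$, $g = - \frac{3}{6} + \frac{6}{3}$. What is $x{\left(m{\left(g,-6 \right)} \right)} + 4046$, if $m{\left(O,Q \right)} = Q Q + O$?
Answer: $\frac{101178}{25} \approx 4047.1$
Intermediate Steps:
$g = \frac{3}{2}$ ($g = \left(-3\right) \frac{1}{6} + 6 \cdot \frac{1}{3} = - \frac{1}{2} + 2 = \frac{3}{2} \approx 1.5$)
$m{\left(O,Q \right)} = O + Q^{2}$ ($m{\left(O,Q \right)} = Q^{2} + O = O + Q^{2}$)
$x{\left(m{\left(g,-6 \right)} \right)} + 4046 = \frac{42}{\frac{3}{2} + \left(-6\right)^{2}} + 4046 = \frac{42}{\frac{3}{2} + 36} + 4046 = \frac{42}{\frac{75}{2}} + 4046 = 42 \cdot \frac{2}{75} + 4046 = \frac{28}{25} + 4046 = \frac{101178}{25}$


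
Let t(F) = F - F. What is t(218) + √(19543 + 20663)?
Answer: √40206 ≈ 200.51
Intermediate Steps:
t(F) = 0
t(218) + √(19543 + 20663) = 0 + √(19543 + 20663) = 0 + √40206 = √40206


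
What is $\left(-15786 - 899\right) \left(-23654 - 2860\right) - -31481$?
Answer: $442417571$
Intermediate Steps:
$\left(-15786 - 899\right) \left(-23654 - 2860\right) - -31481 = \left(-16685\right) \left(-26514\right) + 31481 = 442386090 + 31481 = 442417571$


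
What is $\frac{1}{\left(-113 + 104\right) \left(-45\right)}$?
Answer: $\frac{1}{405} \approx 0.0024691$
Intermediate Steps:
$\frac{1}{\left(-113 + 104\right) \left(-45\right)} = \frac{1}{\left(-9\right) \left(-45\right)} = \frac{1}{405}$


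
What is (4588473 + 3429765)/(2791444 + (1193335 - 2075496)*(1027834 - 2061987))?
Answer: 8018238/912292236077 ≈ 8.7891e-6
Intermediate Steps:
(4588473 + 3429765)/(2791444 + (1193335 - 2075496)*(1027834 - 2061987)) = 8018238/(2791444 - 882161*(-1034153)) = 8018238/(2791444 + 912289444633) = 8018238/912292236077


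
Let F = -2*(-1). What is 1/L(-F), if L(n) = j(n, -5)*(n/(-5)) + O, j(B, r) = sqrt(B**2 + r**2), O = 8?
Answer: 50/371 - 5*sqrt(29)/742 ≈ 0.098483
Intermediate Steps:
F = 2
L(n) = 8 - n*sqrt(25 + n**2)/5 (L(n) = sqrt(n**2 + (-5)**2)*(n/(-5)) + 8 = sqrt(n**2 + 25)*(n*(-1/5)) + 8 = sqrt(25 + n**2)*(-n/5) + 8 = -n*sqrt(25 + n**2)/5 + 8 = 8 - n*sqrt(25 + n**2)/5)
1/L(-F) = 1/(8 - (-1*2)*sqrt(25 + (-1*2)**2)/5) = 1/(8 - 1/5*(-2)*sqrt(25 + (-2)**2)) = 1/(8 - 1/5*(-2)*sqrt(25 + 4)) = 1/(8 - 1/5*(-2)*sqrt(29)) = 1/(8 + 2*sqrt(29)/5)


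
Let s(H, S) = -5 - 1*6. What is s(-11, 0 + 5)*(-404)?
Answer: 4444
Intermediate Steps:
s(H, S) = -11 (s(H, S) = -5 - 6 = -11)
s(-11, 0 + 5)*(-404) = -11*(-404) = 4444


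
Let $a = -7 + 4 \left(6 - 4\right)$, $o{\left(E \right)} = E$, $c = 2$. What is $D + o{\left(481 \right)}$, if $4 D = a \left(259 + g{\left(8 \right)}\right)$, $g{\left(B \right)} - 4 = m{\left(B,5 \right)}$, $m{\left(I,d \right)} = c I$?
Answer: $\frac{2203}{4} \approx 550.75$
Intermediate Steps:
$m{\left(I,d \right)} = 2 I$
$g{\left(B \right)} = 4 + 2 B$
$a = 1$ ($a = -7 + 4 \left(6 - 4\right) = -7 + 4 \cdot 2 = -7 + 8 = 1$)
$D = \frac{279}{4}$ ($D = \frac{1 \left(259 + \left(4 + 2 \cdot 8\right)\right)}{4} = \frac{1 \left(259 + \left(4 + 16\right)\right)}{4} = \frac{1 \left(259 + 20\right)}{4} = \frac{1 \cdot 279}{4} = \frac{1}{4} \cdot 279 = \frac{279}{4} \approx 69.75$)
$D + o{\left(481 \right)} = \frac{279}{4} + 481 = \frac{2203}{4}$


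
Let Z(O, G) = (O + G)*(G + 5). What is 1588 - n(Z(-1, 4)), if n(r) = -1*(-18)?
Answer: 1570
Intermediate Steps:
Z(O, G) = (5 + G)*(G + O) (Z(O, G) = (G + O)*(5 + G) = (5 + G)*(G + O))
n(r) = 18
1588 - n(Z(-1, 4)) = 1588 - 1*18 = 1588 - 18 = 1570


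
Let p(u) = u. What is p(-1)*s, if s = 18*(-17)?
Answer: 306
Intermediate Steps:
s = -306
p(-1)*s = -1*(-306) = 306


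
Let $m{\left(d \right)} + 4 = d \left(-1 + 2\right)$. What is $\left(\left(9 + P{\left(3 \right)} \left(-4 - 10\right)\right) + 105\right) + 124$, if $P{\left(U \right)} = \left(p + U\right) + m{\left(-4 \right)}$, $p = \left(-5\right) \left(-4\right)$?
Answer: $28$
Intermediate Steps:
$m{\left(d \right)} = -4 + d$ ($m{\left(d \right)} = -4 + d \left(-1 + 2\right) = -4 + d 1 = -4 + d$)
$p = 20$
$P{\left(U \right)} = 12 + U$ ($P{\left(U \right)} = \left(20 + U\right) - 8 = 12 + U$)
$\left(\left(9 + P{\left(3 \right)} \left(-4 - 10\right)\right) + 105\right) + 124 = \left(\left(9 + \left(12 + 3\right) \left(-4 - 10\right)\right) + 105\right) + 124 = \left(\left(9 + 15 \left(-4 - 10\right)\right) + 105\right) + 124 = \left(\left(9 + 15 \left(-14\right)\right) + 105\right) + 124 = \left(\left(9 - 210\right) + 105\right) + 124 = \left(-201 + 105\right) + 124 = -96 + 124 = 28$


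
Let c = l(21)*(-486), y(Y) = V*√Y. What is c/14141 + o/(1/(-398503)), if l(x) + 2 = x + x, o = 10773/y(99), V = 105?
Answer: -19440/14141 - 68144013*√11/55 ≈ -4.1092e+6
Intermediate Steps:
y(Y) = 105*√Y
o = 171*√11/55 (o = 10773/((105*√99)) = 10773/((105*(3*√11))) = 10773/((315*√11)) = 10773*(√11/3465) = 171*√11/55 ≈ 10.312)
l(x) = -2 + 2*x (l(x) = -2 + (x + x) = -2 + 2*x)
c = -19440 (c = (-2 + 2*21)*(-486) = (-2 + 42)*(-486) = 40*(-486) = -19440)
c/14141 + o/(1/(-398503)) = -19440/14141 + (171*√11/55)/(1/(-398503)) = -19440*1/14141 + (171*√11/55)/(-1/398503) = -19440/14141 + (171*√11/55)*(-398503) = -19440/14141 - 68144013*√11/55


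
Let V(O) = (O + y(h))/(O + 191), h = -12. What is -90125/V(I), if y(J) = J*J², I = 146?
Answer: 4338875/226 ≈ 19199.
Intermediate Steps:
y(J) = J³
V(O) = (-1728 + O)/(191 + O) (V(O) = (O + (-12)³)/(O + 191) = (O - 1728)/(191 + O) = (-1728 + O)/(191 + O))
-90125/V(I) = -90125*(191 + 146)/(-1728 + 146) = -90125/(-1582/337) = -90125*(-337/1582) = 4338875/226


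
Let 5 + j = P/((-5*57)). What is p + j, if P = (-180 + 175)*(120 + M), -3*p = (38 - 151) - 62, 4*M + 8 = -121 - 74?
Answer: 12437/228 ≈ 54.548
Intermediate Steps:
M = -203/4 (M = -2 + (-121 - 74)/4 = -2 + (¼)*(-195) = -2 - 195/4 = -203/4 ≈ -50.750)
p = 175/3 (p = -((38 - 151) - 62)/3 = -(-113 - 62)/3 = -⅓*(-175) = 175/3 ≈ 58.333)
P = -1385/4 (P = (-180 + 175)*(120 - 203/4) = -5*277/4 = -1385/4 ≈ -346.25)
j = -863/228 (j = -5 - 1385/(4*((-5*57))) = -5 - 1385/4/(-285) = -5 - 1385/4*(-1/285) = -5 + 277/228 = -863/228 ≈ -3.7851)
p + j = 175/3 - 863/228 = 12437/228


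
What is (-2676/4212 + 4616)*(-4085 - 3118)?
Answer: -3889603193/117 ≈ -3.3244e+7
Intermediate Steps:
(-2676/4212 + 4616)*(-4085 - 3118) = (-2676*1/4212 + 4616)*(-7203) = (-223/351 + 4616)*(-7203) = (1619993/351)*(-7203) = -3889603193/117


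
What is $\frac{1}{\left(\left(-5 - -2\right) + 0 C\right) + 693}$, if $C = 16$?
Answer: $\frac{1}{690} \approx 0.0014493$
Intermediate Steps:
$\frac{1}{\left(\left(-5 - -2\right) + 0 C\right) + 693} = \frac{1}{\left(\left(-5 - -2\right) + 0 \cdot 16\right) + 693} = \frac{1}{\left(\left(-5 + 2\right) + 0\right) + 693} = \frac{1}{\left(-3 + 0\right) + 693} = \frac{1}{-3 + 693} = \frac{1}{690}$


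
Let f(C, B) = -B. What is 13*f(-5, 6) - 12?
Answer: -90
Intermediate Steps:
13*f(-5, 6) - 12 = 13*(-1*6) - 12 = 13*(-6) - 12 = -78 - 12 = -90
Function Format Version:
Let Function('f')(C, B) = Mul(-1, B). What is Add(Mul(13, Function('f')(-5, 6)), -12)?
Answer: -90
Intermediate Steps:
Add(Mul(13, Function('f')(-5, 6)), -12) = Add(Mul(13, Mul(-1, 6)), -12) = Add(Mul(13, -6), -12) = Add(-78, -12) = -90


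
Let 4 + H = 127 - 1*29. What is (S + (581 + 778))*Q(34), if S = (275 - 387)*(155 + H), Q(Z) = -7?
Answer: 185703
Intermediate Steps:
H = 94 (H = -4 + (127 - 1*29) = -4 + (127 - 29) = -4 + 98 = 94)
S = -27888 (S = (275 - 387)*(155 + 94) = -112*249 = -27888)
(S + (581 + 778))*Q(34) = (-27888 + (581 + 778))*(-7) = (-27888 + 1359)*(-7) = -26529*(-7) = 185703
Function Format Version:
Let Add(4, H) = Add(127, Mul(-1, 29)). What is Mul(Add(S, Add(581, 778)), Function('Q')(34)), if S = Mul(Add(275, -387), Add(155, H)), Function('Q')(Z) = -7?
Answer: 185703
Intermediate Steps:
H = 94 (H = Add(-4, Add(127, Mul(-1, 29))) = Add(-4, Add(127, -29)) = Add(-4, 98) = 94)
S = -27888 (S = Mul(Add(275, -387), Add(155, 94)) = Mul(-112, 249) = -27888)
Mul(Add(S, Add(581, 778)), Function('Q')(34)) = Mul(Add(-27888, Add(581, 778)), -7) = Mul(Add(-27888, 1359), -7) = Mul(-26529, -7) = 185703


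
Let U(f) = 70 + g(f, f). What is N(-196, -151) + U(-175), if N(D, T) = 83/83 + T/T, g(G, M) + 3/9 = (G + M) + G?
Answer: -1360/3 ≈ -453.33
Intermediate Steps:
g(G, M) = -1/3 + M + 2*G (g(G, M) = -1/3 + ((G + M) + G) = -1/3 + (M + 2*G) = -1/3 + M + 2*G)
N(D, T) = 2 (N(D, T) = 83*(1/83) + 1 = 1 + 1 = 2)
U(f) = 209/3 + 3*f (U(f) = 70 + (-1/3 + f + 2*f) = 70 + (-1/3 + 3*f) = 209/3 + 3*f)
N(-196, -151) + U(-175) = 2 + (209/3 + 3*(-175)) = 2 + (209/3 - 525) = 2 - 1366/3 = -1360/3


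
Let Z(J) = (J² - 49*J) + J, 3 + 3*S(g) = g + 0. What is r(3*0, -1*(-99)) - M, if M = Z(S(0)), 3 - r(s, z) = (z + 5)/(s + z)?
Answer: -4658/99 ≈ -47.050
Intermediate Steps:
S(g) = -1 + g/3 (S(g) = -1 + (g + 0)/3 = -1 + g/3)
Z(J) = J² - 48*J
r(s, z) = 3 - (5 + z)/(s + z) (r(s, z) = 3 - (z + 5)/(s + z) = 3 - (5 + z)/(s + z))
M = 49 (M = (-1 + (⅓)*0)*(-48 + (-1 + (⅓)*0)) = (-1 + 0)*(-48 + (-1 + 0)) = -(-48 - 1) = -1*(-49) = 49)
r(3*0, -1*(-99)) - M = (-5 + 2*(-1*(-99)) + 3*(3*0))/(3*0 - 1*(-99)) - 1*49 = (-5 + 2*99 + 3*0)/(0 + 99) - 49 = (-5 + 198 + 0)/99 - 49 = (1/99)*193 - 49 = 193/99 - 49 = -4658/99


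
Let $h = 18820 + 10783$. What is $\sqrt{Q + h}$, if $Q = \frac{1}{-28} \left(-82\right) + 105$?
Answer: $\frac{3 \sqrt{647038}}{14} \approx 172.37$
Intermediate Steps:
$Q = \frac{1511}{14}$ ($Q = \left(- \frac{1}{28}\right) \left(-82\right) + 105 = \frac{41}{14} + 105 = \frac{1511}{14} \approx 107.93$)
$h = 29603$
$\sqrt{Q + h} = \sqrt{\frac{1511}{14} + 29603} = \sqrt{\frac{415953}{14}} = \frac{3 \sqrt{647038}}{14}$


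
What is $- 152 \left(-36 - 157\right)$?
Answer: $29336$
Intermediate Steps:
$- 152 \left(-36 - 157\right) = \left(-152\right) \left(-193\right) = 29336$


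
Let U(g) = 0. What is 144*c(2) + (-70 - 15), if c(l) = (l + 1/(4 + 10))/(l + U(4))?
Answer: 449/7 ≈ 64.143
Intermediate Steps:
c(l) = (1/14 + l)/l (c(l) = (l + 1/(4 + 10))/(l + 0) = (l + 1/14)/l = (1/14 + l)/l)
144*c(2) + (-70 - 15) = 144*((1/14 + 2)/2) + (-70 - 15) = 144*((1/2)*(29/14)) - 85 = 144*(29/28) - 85 = 1044/7 - 85 = 449/7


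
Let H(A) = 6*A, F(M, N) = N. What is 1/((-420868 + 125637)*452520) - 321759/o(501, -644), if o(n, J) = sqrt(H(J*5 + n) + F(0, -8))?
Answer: -1/133597932120 + 321759*I*sqrt(16322)/16322 ≈ -7.4852e-12 + 2518.5*I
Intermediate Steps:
o(n, J) = sqrt(-8 + 6*n + 30*J) (o(n, J) = sqrt(6*(J*5 + n) - 8) = sqrt(6*(5*J + n) - 8) = sqrt(6*(n + 5*J) - 8) = sqrt((6*n + 30*J) - 8) = sqrt(-8 + 6*n + 30*J))
1/((-420868 + 125637)*452520) - 321759/o(501, -644) = 1/((-420868 + 125637)*452520) - 321759/sqrt(-8 + 6*501 + 30*(-644)) = (1/452520)/(-295231) - 321759/sqrt(-8 + 3006 - 19320) = -1/295231*1/452520 - 321759*(-I*sqrt(16322)/16322) = -1/133597932120 - 321759*(-I*sqrt(16322)/16322) = -1/133597932120 - (-321759)*I*sqrt(16322)/16322 = -1/133597932120 + 321759*I*sqrt(16322)/16322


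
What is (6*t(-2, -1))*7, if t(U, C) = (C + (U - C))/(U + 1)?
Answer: 84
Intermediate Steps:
t(U, C) = U/(1 + U)
(6*t(-2, -1))*7 = (6*(-2/(1 - 2)))*7 = (6*(-2/(-1)))*7 = (6*(-2*(-1)))*7 = (6*2)*7 = 12*7 = 84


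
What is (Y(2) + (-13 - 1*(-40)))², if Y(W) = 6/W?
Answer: 900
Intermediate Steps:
(Y(2) + (-13 - 1*(-40)))² = (6/2 + (-13 - 1*(-40)))² = (6*(½) + (-13 + 40))² = (3 + 27)² = 30² = 900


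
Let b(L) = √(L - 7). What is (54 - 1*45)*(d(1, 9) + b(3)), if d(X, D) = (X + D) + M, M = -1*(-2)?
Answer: 108 + 18*I ≈ 108.0 + 18.0*I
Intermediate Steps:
M = 2
d(X, D) = 2 + D + X (d(X, D) = (X + D) + 2 = (D + X) + 2 = 2 + D + X)
b(L) = √(-7 + L)
(54 - 1*45)*(d(1, 9) + b(3)) = (54 - 1*45)*((2 + 9 + 1) + √(-7 + 3)) = (54 - 45)*(12 + √(-4)) = 9*(12 + 2*I) = 108 + 18*I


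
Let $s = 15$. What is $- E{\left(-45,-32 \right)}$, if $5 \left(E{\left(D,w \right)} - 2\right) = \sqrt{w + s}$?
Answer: $-2 - \frac{i \sqrt{17}}{5} \approx -2.0 - 0.82462 i$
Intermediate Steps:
$E{\left(D,w \right)} = 2 + \frac{\sqrt{15 + w}}{5}$ ($E{\left(D,w \right)} = 2 + \frac{\sqrt{w + 15}}{5} = 2 + \frac{\sqrt{15 + w}}{5}$)
$- E{\left(-45,-32 \right)} = - (2 + \frac{\sqrt{15 - 32}}{5}) = - (2 + \frac{\sqrt{-17}}{5}) = - (2 + \frac{i \sqrt{17}}{5}) = -2 - \frac{i \sqrt{17}}{5}$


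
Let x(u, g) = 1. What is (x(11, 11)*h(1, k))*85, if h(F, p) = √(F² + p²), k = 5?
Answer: 85*√26 ≈ 433.42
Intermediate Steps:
(x(11, 11)*h(1, k))*85 = (1*√(1² + 5²))*85 = (1*√(1 + 25))*85 = (1*√26)*85 = √26*85 = 85*√26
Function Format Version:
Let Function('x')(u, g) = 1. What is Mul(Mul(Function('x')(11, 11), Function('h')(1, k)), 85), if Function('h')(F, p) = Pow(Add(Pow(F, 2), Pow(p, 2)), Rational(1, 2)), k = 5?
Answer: Mul(85, Pow(26, Rational(1, 2))) ≈ 433.42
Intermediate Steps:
Mul(Mul(Function('x')(11, 11), Function('h')(1, k)), 85) = Mul(Mul(1, Pow(Add(Pow(1, 2), Pow(5, 2)), Rational(1, 2))), 85) = Mul(Mul(1, Pow(Add(1, 25), Rational(1, 2))), 85) = Mul(Mul(1, Pow(26, Rational(1, 2))), 85) = Mul(Pow(26, Rational(1, 2)), 85) = Mul(85, Pow(26, Rational(1, 2)))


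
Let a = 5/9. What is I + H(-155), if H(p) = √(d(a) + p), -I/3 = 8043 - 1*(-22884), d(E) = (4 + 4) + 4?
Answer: -92781 + I*√143 ≈ -92781.0 + 11.958*I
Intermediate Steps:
a = 5/9 (a = 5*(⅑) = 5/9 ≈ 0.55556)
d(E) = 12 (d(E) = 8 + 4 = 12)
I = -92781 (I = -3*(8043 - 1*(-22884)) = -3*(8043 + 22884) = -3*30927 = -92781)
H(p) = √(12 + p)
I + H(-155) = -92781 + √(12 - 155) = -92781 + √(-143) = -92781 + I*√143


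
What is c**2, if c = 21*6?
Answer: 15876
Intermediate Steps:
c = 126
c**2 = 126**2 = 15876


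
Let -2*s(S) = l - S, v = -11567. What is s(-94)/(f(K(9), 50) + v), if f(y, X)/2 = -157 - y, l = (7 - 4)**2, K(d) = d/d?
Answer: 103/23766 ≈ 0.0043339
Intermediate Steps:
K(d) = 1
l = 9 (l = 3**2 = 9)
f(y, X) = -314 - 2*y (f(y, X) = 2*(-157 - y) = -314 - 2*y)
s(S) = -9/2 + S/2 (s(S) = -(9 - S)/2 = -9/2 + S/2)
s(-94)/(f(K(9), 50) + v) = (-9/2 + (1/2)*(-94))/((-314 - 2*1) - 11567) = (-9/2 - 47)/((-314 - 2) - 11567) = -103/(2*(-316 - 11567)) = -103/2/(-11883) = -103/2*(-1/11883) = 103/23766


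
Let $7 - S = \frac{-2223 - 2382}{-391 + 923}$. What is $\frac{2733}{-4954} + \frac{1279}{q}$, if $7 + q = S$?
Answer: $\frac{3358254847}{22813170} \approx 147.21$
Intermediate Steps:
$S = \frac{8329}{532}$ ($S = 7 - \frac{-2223 - 2382}{-391 + 923} = 7 - - \frac{4605}{532} = 7 + \frac{4605}{532} = \frac{8329}{532} \approx 15.656$)
$q = \frac{4605}{532}$ ($q = -7 + \frac{8329}{532} = \frac{4605}{532} \approx 8.656$)
$\frac{2733}{-4954} + \frac{1279}{q} = \frac{2733}{-4954} + \frac{1279}{\frac{4605}{532}} = 2733 \left(- \frac{1}{4954}\right) + 1279 \cdot \frac{532}{4605} = - \frac{2733}{4954} + \frac{680428}{4605} = \frac{3358254847}{22813170}$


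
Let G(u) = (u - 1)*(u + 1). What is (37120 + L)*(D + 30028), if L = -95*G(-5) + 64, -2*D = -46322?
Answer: 1856508856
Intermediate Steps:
D = 23161 (D = -½*(-46322) = 23161)
G(u) = (1 + u)*(-1 + u) (G(u) = (-1 + u)*(1 + u) = (1 + u)*(-1 + u))
L = -2216 (L = -95*(-1 + (-5)²) + 64 = -95*(-1 + 25) + 64 = -95*24 + 64 = -2280 + 64 = -2216)
(37120 + L)*(D + 30028) = (37120 - 2216)*(23161 + 30028) = 34904*53189 = 1856508856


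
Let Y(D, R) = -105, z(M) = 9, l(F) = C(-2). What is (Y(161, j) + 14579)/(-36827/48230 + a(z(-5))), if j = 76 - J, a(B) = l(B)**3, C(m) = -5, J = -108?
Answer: -99725860/866511 ≈ -115.09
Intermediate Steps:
l(F) = -5
a(B) = -125 (a(B) = (-5)**3 = -125)
j = 184 (j = 76 - 1*(-108) = 76 + 108 = 184)
(Y(161, j) + 14579)/(-36827/48230 + a(z(-5))) = (-105 + 14579)/(-36827/48230 - 125) = 14474/(-36827*1/48230 - 125) = 14474/(-5261/6890 - 125) = 14474/(-866511/6890) = 14474*(-6890/866511) = -99725860/866511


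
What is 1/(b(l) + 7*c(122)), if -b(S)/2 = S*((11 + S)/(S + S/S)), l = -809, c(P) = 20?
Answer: 202/351071 ≈ 0.00057538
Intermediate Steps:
b(S) = -2*S*(11 + S)/(1 + S) (b(S) = -2*S*(11 + S)/(S + S/S) = -2*S*(11 + S)/(S + 1) = -2*S*(11 + S)/(1 + S))
1/(b(l) + 7*c(122)) = 1/(-2*(-809)*(11 - 809)/(1 - 809) + 7*20) = 1/(-2*(-809)*(-798)/(-808) + 140) = 1/(-2*(-809)*(-1/808)*(-798) + 140) = 1/(322791/202 + 140) = 1/(351071/202) = 202/351071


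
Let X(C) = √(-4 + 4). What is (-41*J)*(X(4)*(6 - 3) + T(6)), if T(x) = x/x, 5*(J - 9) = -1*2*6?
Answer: -1353/5 ≈ -270.60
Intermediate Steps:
J = 33/5 (J = 9 + (-1*2*6)/5 = 9 + (-2*6)/5 = 9 + (⅕)*(-12) = 9 - 12/5 = 33/5 ≈ 6.6000)
X(C) = 0 (X(C) = √0 = 0)
T(x) = 1
(-41*J)*(X(4)*(6 - 3) + T(6)) = (-41*33/5)*(0*(6 - 3) + 1) = -1353*(0*3 + 1)/5 = -1353*(0 + 1)/5 = -1353/5*1 = -1353/5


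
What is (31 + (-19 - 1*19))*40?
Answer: -280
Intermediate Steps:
(31 + (-19 - 1*19))*40 = (31 + (-19 - 19))*40 = (31 - 38)*40 = -7*40 = -280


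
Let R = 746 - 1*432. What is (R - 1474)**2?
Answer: 1345600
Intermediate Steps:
R = 314 (R = 746 - 432 = 314)
(R - 1474)**2 = (314 - 1474)**2 = (-1160)**2 = 1345600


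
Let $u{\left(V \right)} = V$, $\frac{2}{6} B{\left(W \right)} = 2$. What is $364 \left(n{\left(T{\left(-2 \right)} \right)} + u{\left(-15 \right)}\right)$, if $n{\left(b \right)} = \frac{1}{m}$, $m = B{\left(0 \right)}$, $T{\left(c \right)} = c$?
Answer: $- \frac{16198}{3} \approx -5399.3$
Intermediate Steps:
$B{\left(W \right)} = 6$ ($B{\left(W \right)} = 3 \cdot 2 = 6$)
$m = 6$
$n{\left(b \right)} = \frac{1}{6}$
$364 \left(n{\left(T{\left(-2 \right)} \right)} + u{\left(-15 \right)}\right) = 364 \left(\frac{1}{6} - 15\right) = 364 \left(- \frac{89}{6}\right) = - \frac{16198}{3}$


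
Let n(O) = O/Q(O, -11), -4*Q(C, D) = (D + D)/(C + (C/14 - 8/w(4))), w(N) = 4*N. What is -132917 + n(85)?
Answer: -10126829/77 ≈ -1.3152e+5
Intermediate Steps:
Q(C, D) = -D/(2*(-½ + 15*C/14)) (Q(C, D) = -(D + D)/(4*(C + (C/14 - 8/(4*4)))) = -2*D/(4*(C + (C*(1/14) - 8/16))) = -2*D/(4*(C + (C/14 - 8*1/16))) = -2*D/(4*(C + (C/14 - ½))) = -2*D/(4*(C + (-½ + C/14))) = -2*D/(4*(-½ + 15*C/14)) = -D/(2*(-½ + 15*C/14)))
n(O) = O*(-1/11 + 15*O/77) (n(O) = O/((-7*(-11)/(-7 + 15*O))) = O/((77/(-7 + 15*O))) = O*(-1/11 + 15*O/77))
-132917 + n(85) = -132917 + (1/77)*85*(-7 + 15*85) = -132917 + (1/77)*85*(-7 + 1275) = -132917 + (1/77)*85*1268 = -132917 + 107780/77 = -10126829/77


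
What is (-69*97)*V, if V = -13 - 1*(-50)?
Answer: -247641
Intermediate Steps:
V = 37 (V = -13 + 50 = 37)
(-69*97)*V = -69*97*37 = -6693*37 = -247641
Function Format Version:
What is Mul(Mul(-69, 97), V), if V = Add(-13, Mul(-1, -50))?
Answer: -247641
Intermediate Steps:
V = 37 (V = Add(-13, 50) = 37)
Mul(Mul(-69, 97), V) = Mul(Mul(-69, 97), 37) = Mul(-6693, 37) = -247641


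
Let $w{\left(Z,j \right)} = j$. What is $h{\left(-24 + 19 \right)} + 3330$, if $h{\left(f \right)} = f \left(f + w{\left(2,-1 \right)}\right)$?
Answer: $3360$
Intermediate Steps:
$h{\left(f \right)} = f \left(-1 + f\right)$ ($h{\left(f \right)} = f \left(f - 1\right) = f \left(-1 + f\right)$)
$h{\left(-24 + 19 \right)} + 3330 = \left(-24 + 19\right) \left(-1 + \left(-24 + 19\right)\right) + 3330 = - 5 \left(-1 - 5\right) + 3330 = \left(-5\right) \left(-6\right) + 3330 = 30 + 3330 = 3360$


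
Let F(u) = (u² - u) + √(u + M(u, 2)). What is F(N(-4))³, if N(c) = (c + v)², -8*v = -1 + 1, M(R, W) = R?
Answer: 13847040 + 691328*√2 ≈ 1.4825e+7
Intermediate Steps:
v = 0 (v = -(-1 + 1)/8 = -⅛*0 = 0)
N(c) = c² (N(c) = (c + 0)² = c²)
F(u) = u² - u + √2*√u (F(u) = (u² - u) + √(u + u) = (u² - u) + √(2*u) = (u² - u) + √2*√u = u² - u + √2*√u)
F(N(-4))³ = (((-4)²)² - 1*(-4)² + √2*√((-4)²))³ = (16² - 1*16 + √2*√16)³ = (256 - 16 + √2*4)³ = (256 - 16 + 4*√2)³ = (240 + 4*√2)³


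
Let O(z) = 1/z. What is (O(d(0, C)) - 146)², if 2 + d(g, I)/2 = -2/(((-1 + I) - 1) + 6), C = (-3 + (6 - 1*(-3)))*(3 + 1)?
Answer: 17986081/841 ≈ 21387.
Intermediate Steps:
C = 24 (C = (-3 + (6 + 3))*4 = (-3 + 9)*4 = 6*4 = 24)
d(g, I) = -4 - 4/(4 + I) (d(g, I) = -4 + 2*(-2/(((-1 + I) - 1) + 6)) = -4 + 2*(-2/((-2 + I) + 6)) = -4 + 2*(-2/(4 + I)) = -4 - 4/(4 + I))
(O(d(0, C)) - 146)² = (1/(4*(-5 - 1*24)/(4 + 24)) - 146)² = (1/(4*(-5 - 24)/28) - 146)² = (1/(4*(1/28)*(-29)) - 146)² = (1/(-29/7) - 146)² = (-7/29 - 146)² = (-4241/29)² = 17986081/841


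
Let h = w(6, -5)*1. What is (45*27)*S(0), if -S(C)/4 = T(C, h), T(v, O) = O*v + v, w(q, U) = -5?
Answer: 0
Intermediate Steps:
h = -5 (h = -5*1 = -5)
T(v, O) = v + O*v
S(C) = 16*C (S(C) = -4*C*(1 - 5) = -4*C*(-4) = -(-16)*C = 16*C)
(45*27)*S(0) = (45*27)*(16*0) = 1215*0 = 0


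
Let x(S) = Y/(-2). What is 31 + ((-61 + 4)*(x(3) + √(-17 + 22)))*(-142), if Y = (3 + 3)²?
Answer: -145661 + 8094*√5 ≈ -1.2756e+5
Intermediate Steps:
Y = 36 (Y = 6² = 36)
x(S) = -18 (x(S) = 36/(-2) = 36*(-½) = -18)
31 + ((-61 + 4)*(x(3) + √(-17 + 22)))*(-142) = 31 + ((-61 + 4)*(-18 + √(-17 + 22)))*(-142) = 31 - 57*(-18 + √5)*(-142) = 31 + (1026 - 57*√5)*(-142) = 31 + (-145692 + 8094*√5) = -145661 + 8094*√5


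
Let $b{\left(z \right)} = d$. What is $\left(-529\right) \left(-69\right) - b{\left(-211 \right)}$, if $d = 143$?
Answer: $36358$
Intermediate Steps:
$b{\left(z \right)} = 143$
$\left(-529\right) \left(-69\right) - b{\left(-211 \right)} = \left(-529\right) \left(-69\right) - 143 = 36501 - 143 = 36358$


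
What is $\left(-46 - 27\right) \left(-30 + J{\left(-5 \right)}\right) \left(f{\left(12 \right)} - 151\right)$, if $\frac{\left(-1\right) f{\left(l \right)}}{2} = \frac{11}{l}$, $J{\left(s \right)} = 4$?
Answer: $- \frac{870233}{3} \approx -2.9008 \cdot 10^{5}$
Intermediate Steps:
$f{\left(l \right)} = - \frac{22}{l}$ ($f{\left(l \right)} = - 2 \frac{11}{l} = - \frac{22}{l}$)
$\left(-46 - 27\right) \left(-30 + J{\left(-5 \right)}\right) \left(f{\left(12 \right)} - 151\right) = \left(-46 - 27\right) \left(-30 + 4\right) \left(- \frac{22}{12} - 151\right) = \left(-46 - 27\right) \left(-26\right) \left(\left(-22\right) \frac{1}{12} - 151\right) = \left(-73\right) \left(-26\right) \left(- \frac{11}{6} - 151\right) = 1898 \left(- \frac{917}{6}\right) = - \frac{870233}{3}$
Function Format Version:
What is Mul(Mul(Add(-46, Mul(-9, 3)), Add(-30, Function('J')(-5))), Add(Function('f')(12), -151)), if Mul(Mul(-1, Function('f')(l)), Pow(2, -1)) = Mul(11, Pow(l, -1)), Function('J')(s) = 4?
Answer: Rational(-870233, 3) ≈ -2.9008e+5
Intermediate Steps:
Function('f')(l) = Mul(-22, Pow(l, -1)) (Function('f')(l) = Mul(-2, Mul(11, Pow(l, -1))) = Mul(-22, Pow(l, -1)))
Mul(Mul(Add(-46, Mul(-9, 3)), Add(-30, Function('J')(-5))), Add(Function('f')(12), -151)) = Mul(Mul(Add(-46, Mul(-9, 3)), Add(-30, 4)), Add(Mul(-22, Pow(12, -1)), -151)) = Mul(Mul(Add(-46, -27), -26), Add(Mul(-22, Rational(1, 12)), -151)) = Mul(Mul(-73, -26), Add(Rational(-11, 6), -151)) = Mul(1898, Rational(-917, 6)) = Rational(-870233, 3)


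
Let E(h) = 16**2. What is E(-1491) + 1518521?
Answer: 1518777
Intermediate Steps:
E(h) = 256
E(-1491) + 1518521 = 256 + 1518521 = 1518777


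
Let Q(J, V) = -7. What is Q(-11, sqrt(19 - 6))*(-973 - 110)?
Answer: 7581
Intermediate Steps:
Q(-11, sqrt(19 - 6))*(-973 - 110) = -7*(-973 - 110) = -7*(-1083) = 7581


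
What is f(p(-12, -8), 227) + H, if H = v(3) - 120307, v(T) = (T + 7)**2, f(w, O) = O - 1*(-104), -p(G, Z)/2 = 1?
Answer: -119876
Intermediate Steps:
p(G, Z) = -2 (p(G, Z) = -2*1 = -2)
f(w, O) = 104 + O (f(w, O) = O + 104 = 104 + O)
v(T) = (7 + T)**2
H = -120207 (H = (7 + 3)**2 - 120307 = 10**2 - 120307 = 100 - 120307 = -120207)
f(p(-12, -8), 227) + H = (104 + 227) - 120207 = 331 - 120207 = -119876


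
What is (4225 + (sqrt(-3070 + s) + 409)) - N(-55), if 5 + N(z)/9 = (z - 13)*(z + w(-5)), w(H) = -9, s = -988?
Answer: -34489 + I*sqrt(4058) ≈ -34489.0 + 63.702*I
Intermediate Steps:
N(z) = -45 + 9*(-13 + z)*(-9 + z) (N(z) = -45 + 9*((z - 13)*(z - 9)) = -45 + 9*((-13 + z)*(-9 + z)) = -45 + 9*(-13 + z)*(-9 + z))
(4225 + (sqrt(-3070 + s) + 409)) - N(-55) = (4225 + (sqrt(-3070 - 988) + 409)) - (1008 - 198*(-55) + 9*(-55)**2) = (4225 + (sqrt(-4058) + 409)) - (1008 + 10890 + 9*3025) = (4225 + (I*sqrt(4058) + 409)) - (1008 + 10890 + 27225) = (4225 + (409 + I*sqrt(4058))) - 1*39123 = (4634 + I*sqrt(4058)) - 39123 = -34489 + I*sqrt(4058)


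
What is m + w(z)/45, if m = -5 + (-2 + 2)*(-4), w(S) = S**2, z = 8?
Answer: -161/45 ≈ -3.5778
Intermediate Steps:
m = -5 (m = -5 + 0*(-4) = -5 + 0 = -5)
m + w(z)/45 = -5 + 8**2/45 = -5 + 64*(1/45) = -5 + 64/45 = -161/45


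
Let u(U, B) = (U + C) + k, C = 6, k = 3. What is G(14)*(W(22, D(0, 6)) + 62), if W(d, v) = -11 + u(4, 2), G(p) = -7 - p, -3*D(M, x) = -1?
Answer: -1344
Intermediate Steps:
D(M, x) = ⅓ (D(M, x) = -⅓*(-1) = ⅓)
u(U, B) = 9 + U (u(U, B) = (U + 6) + 3 = (6 + U) + 3 = 9 + U)
W(d, v) = 2 (W(d, v) = -11 + (9 + 4) = -11 + 13 = 2)
G(14)*(W(22, D(0, 6)) + 62) = (-7 - 1*14)*(2 + 62) = (-7 - 14)*64 = -21*64 = -1344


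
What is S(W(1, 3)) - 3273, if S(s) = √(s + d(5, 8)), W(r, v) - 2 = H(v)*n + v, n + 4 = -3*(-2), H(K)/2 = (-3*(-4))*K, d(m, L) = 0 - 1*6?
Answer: -3273 + √143 ≈ -3261.0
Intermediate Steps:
d(m, L) = -6 (d(m, L) = 0 - 6 = -6)
H(K) = 24*K (H(K) = 2*((-3*(-4))*K) = 2*(12*K) = 24*K)
n = 2 (n = -4 - 3*(-2) = -4 + 6 = 2)
W(r, v) = 2 + 49*v (W(r, v) = 2 + ((24*v)*2 + v) = 2 + (48*v + v) = 2 + 49*v)
S(s) = √(-6 + s) (S(s) = √(s - 6) = √(-6 + s))
S(W(1, 3)) - 3273 = √(-6 + (2 + 49*3)) - 3273 = √(-6 + (2 + 147)) - 3273 = √(-6 + 149) - 3273 = √143 - 3273 = -3273 + √143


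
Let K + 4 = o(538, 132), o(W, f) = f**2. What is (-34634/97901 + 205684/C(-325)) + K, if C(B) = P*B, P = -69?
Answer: 38263749295334/2195429925 ≈ 17429.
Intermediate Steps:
C(B) = -69*B
K = 17420 (K = -4 + 132**2 = -4 + 17424 = 17420)
(-34634/97901 + 205684/C(-325)) + K = (-34634/97901 + 205684/((-69*(-325)))) + 17420 = (-34634*1/97901 + 205684/22425) + 17420 = (-34634/97901 + 205684*(1/22425)) + 17420 = (-34634/97901 + 205684/22425) + 17420 = 19360001834/2195429925 + 17420 = 38263749295334/2195429925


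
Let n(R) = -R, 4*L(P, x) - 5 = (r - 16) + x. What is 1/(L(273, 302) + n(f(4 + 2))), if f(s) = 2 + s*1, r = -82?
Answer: 4/177 ≈ 0.022599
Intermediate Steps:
L(P, x) = -93/4 + x/4 (L(P, x) = 5/4 + ((-82 - 16) + x)/4 = 5/4 + (-98 + x)/4 = 5/4 + (-49/2 + x/4) = -93/4 + x/4)
f(s) = 2 + s
1/(L(273, 302) + n(f(4 + 2))) = 1/((-93/4 + (1/4)*302) - (2 + (4 + 2))) = 1/((-93/4 + 151/2) - (2 + 6)) = 1/(209/4 - 1*8) = 1/(209/4 - 8) = 1/(177/4) = 4/177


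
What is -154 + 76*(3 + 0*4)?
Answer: 74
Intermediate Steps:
-154 + 76*(3 + 0*4) = -154 + 76*(3 + 0) = -154 + 76*3 = -154 + 228 = 74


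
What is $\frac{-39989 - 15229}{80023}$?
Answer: $- \frac{55218}{80023} \approx -0.69003$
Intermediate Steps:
$\frac{-39989 - 15229}{80023} = \left(-39989 - 15229\right) \frac{1}{80023} = \left(-55218\right) \frac{1}{80023} = - \frac{55218}{80023}$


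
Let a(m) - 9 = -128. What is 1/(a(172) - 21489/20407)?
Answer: -20407/2449922 ≈ -0.0083297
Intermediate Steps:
a(m) = -119 (a(m) = 9 - 128 = -119)
1/(a(172) - 21489/20407) = 1/(-119 - 21489/20407) = 1/(-2449922/20407) = -20407/2449922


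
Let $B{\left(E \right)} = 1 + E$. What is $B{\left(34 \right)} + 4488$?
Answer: $4523$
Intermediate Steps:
$B{\left(34 \right)} + 4488 = \left(1 + 34\right) + 4488 = 35 + 4488 = 4523$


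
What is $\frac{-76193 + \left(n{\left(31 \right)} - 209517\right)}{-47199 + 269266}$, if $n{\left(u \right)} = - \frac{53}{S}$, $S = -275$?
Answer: $- \frac{78570197}{61068425} \approx -1.2866$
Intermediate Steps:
$n{\left(u \right)} = \frac{53}{275}$ ($n{\left(u \right)} = - \frac{53}{-275} = \left(-53\right) \left(- \frac{1}{275}\right) = \frac{53}{275}$)
$\frac{-76193 + \left(n{\left(31 \right)} - 209517\right)}{-47199 + 269266} = \frac{-76193 + \left(\frac{53}{275} - 209517\right)}{-47199 + 269266} = \frac{-76193 - \frac{57617122}{275}}{222067} = \left(- \frac{78570197}{275}\right) \frac{1}{222067} = - \frac{78570197}{61068425}$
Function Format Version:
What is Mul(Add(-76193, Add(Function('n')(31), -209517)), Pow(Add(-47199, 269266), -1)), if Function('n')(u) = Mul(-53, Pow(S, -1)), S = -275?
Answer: Rational(-78570197, 61068425) ≈ -1.2866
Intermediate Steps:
Function('n')(u) = Rational(53, 275) (Function('n')(u) = Mul(-53, Pow(-275, -1)) = Mul(-53, Rational(-1, 275)) = Rational(53, 275))
Mul(Add(-76193, Add(Function('n')(31), -209517)), Pow(Add(-47199, 269266), -1)) = Mul(Add(-76193, Add(Rational(53, 275), -209517)), Pow(Add(-47199, 269266), -1)) = Mul(Add(-76193, Rational(-57617122, 275)), Pow(222067, -1)) = Mul(Rational(-78570197, 275), Rational(1, 222067)) = Rational(-78570197, 61068425)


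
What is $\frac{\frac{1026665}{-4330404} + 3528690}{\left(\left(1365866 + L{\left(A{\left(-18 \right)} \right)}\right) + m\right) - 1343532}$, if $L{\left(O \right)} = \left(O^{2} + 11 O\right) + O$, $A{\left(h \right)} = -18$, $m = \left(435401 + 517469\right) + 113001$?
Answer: $\frac{804244856005}{248043945708} \approx 3.2423$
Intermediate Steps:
$m = 1065871$ ($m = 952870 + 113001 = 1065871$)
$L{\left(O \right)} = O^{2} + 12 O$
$\frac{\frac{1026665}{-4330404} + 3528690}{\left(\left(1365866 + L{\left(A{\left(-18 \right)} \right)}\right) + m\right) - 1343532} = \frac{\frac{1026665}{-4330404} + 3528690}{\left(\left(1365866 - 18 \left(12 - 18\right)\right) + 1065871\right) - 1343532} = \frac{1026665 \left(- \frac{1}{4330404}\right) + 3528690}{\left(\left(1365866 - -108\right) + 1065871\right) - 1343532} = \frac{- \frac{54035}{227916} + 3528690}{\left(\left(1365866 + 108\right) + 1065871\right) - 1343532} = \frac{804244856005}{227916 \left(\left(1365974 + 1065871\right) - 1343532\right)} = \frac{804244856005}{227916 \left(2431845 - 1343532\right)} = \frac{804244856005}{227916 \cdot 1088313} = \frac{804244856005}{227916} \cdot \frac{1}{1088313} = \frac{804244856005}{248043945708}$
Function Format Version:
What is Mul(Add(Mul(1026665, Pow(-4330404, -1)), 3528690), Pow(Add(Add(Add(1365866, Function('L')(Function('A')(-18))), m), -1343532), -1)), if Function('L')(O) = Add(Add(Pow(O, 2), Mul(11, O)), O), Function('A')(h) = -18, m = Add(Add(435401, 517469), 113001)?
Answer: Rational(804244856005, 248043945708) ≈ 3.2423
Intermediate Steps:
m = 1065871 (m = Add(952870, 113001) = 1065871)
Function('L')(O) = Add(Pow(O, 2), Mul(12, O))
Mul(Add(Mul(1026665, Pow(-4330404, -1)), 3528690), Pow(Add(Add(Add(1365866, Function('L')(Function('A')(-18))), m), -1343532), -1)) = Mul(Add(Mul(1026665, Pow(-4330404, -1)), 3528690), Pow(Add(Add(Add(1365866, Mul(-18, Add(12, -18))), 1065871), -1343532), -1)) = Mul(Add(Mul(1026665, Rational(-1, 4330404)), 3528690), Pow(Add(Add(Add(1365866, Mul(-18, -6)), 1065871), -1343532), -1)) = Mul(Add(Rational(-54035, 227916), 3528690), Pow(Add(Add(Add(1365866, 108), 1065871), -1343532), -1)) = Mul(Rational(804244856005, 227916), Pow(Add(Add(1365974, 1065871), -1343532), -1)) = Mul(Rational(804244856005, 227916), Pow(Add(2431845, -1343532), -1)) = Mul(Rational(804244856005, 227916), Pow(1088313, -1)) = Mul(Rational(804244856005, 227916), Rational(1, 1088313)) = Rational(804244856005, 248043945708)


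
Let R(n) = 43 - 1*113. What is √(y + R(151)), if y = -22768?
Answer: I*√22838 ≈ 151.12*I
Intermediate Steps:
R(n) = -70 (R(n) = 43 - 113 = -70)
√(y + R(151)) = √(-22768 - 70) = √(-22838) = I*√22838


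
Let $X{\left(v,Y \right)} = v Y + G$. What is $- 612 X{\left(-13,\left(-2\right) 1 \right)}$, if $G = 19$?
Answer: $-27540$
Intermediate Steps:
$X{\left(v,Y \right)} = 19 + Y v$ ($X{\left(v,Y \right)} = v Y + 19 = Y v + 19 = 19 + Y v$)
$- 612 X{\left(-13,\left(-2\right) 1 \right)} = - 612 \left(19 + \left(-2\right) 1 \left(-13\right)\right) = - 612 \left(19 - -26\right) = - 612 \left(19 + 26\right) = \left(-612\right) 45 = -27540$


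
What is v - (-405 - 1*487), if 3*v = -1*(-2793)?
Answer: 1823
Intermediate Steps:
v = 931 (v = (-1*(-2793))/3 = (1/3)*2793 = 931)
v - (-405 - 1*487) = 931 - (-405 - 1*487) = 931 - (-405 - 487) = 931 - 1*(-892) = 931 + 892 = 1823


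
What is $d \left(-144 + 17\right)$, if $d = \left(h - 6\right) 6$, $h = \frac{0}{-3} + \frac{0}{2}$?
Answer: $4572$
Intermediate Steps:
$h = 0$ ($h = 0 \left(- \frac{1}{3}\right) + 0 \cdot \frac{1}{2} = 0 + 0 = 0$)
$d = -36$ ($d = \left(0 - 6\right) 6 = \left(-6\right) 6 = -36$)
$d \left(-144 + 17\right) = - 36 \left(-144 + 17\right) = \left(-36\right) \left(-127\right) = 4572$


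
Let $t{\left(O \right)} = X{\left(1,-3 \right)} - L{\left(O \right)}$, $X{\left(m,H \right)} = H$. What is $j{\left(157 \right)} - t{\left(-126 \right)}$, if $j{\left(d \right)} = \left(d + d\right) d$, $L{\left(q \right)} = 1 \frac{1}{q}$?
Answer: $\frac{6211925}{126} \approx 49301.0$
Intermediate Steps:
$L{\left(q \right)} = \frac{1}{q}$
$j{\left(d \right)} = 2 d^{2}$ ($j{\left(d \right)} = 2 d d = 2 d^{2}$)
$t{\left(O \right)} = -3 - \frac{1}{O}$
$j{\left(157 \right)} - t{\left(-126 \right)} = 2 \cdot 157^{2} - \left(-3 - \frac{1}{-126}\right) = 2 \cdot 24649 - \left(-3 - - \frac{1}{126}\right) = 49298 - \left(-3 + \frac{1}{126}\right) = 49298 - - \frac{377}{126} = 49298 + \frac{377}{126} = \frac{6211925}{126}$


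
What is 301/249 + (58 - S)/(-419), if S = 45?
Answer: 122882/104331 ≈ 1.1778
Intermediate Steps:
301/249 + (58 - S)/(-419) = 301/249 + (58 - 1*45)/(-419) = 301*(1/249) + (58 - 45)*(-1/419) = 301/249 + 13*(-1/419) = 301/249 - 13/419 = 122882/104331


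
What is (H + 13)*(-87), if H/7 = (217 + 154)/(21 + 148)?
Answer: -417078/169 ≈ -2467.9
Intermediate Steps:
H = 2597/169 (H = 7*((217 + 154)/(21 + 148)) = 7*(371/169) = 2597/169 ≈ 15.367)
(H + 13)*(-87) = (2597/169 + 13)*(-87) = (4794/169)*(-87) = -417078/169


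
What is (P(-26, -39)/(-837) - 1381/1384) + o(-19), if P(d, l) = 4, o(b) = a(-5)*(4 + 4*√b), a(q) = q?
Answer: -24329593/1158408 - 20*I*√19 ≈ -21.003 - 87.178*I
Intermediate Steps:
o(b) = -20 - 20*√b (o(b) = -5*(4 + 4*√b) = -20 - 20*√b)
(P(-26, -39)/(-837) - 1381/1384) + o(-19) = (4/(-837) - 1381/1384) + (-20 - 20*I*√19) = (4*(-1/837) - 1381*1/1384) + (-20 - 20*I*√19) = (-4/837 - 1381/1384) + (-20 - 20*I*√19) = -1161433/1158408 + (-20 - 20*I*√19) = -24329593/1158408 - 20*I*√19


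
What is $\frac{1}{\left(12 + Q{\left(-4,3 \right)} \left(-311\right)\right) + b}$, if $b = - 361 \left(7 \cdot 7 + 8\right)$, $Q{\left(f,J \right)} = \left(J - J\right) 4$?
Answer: $- \frac{1}{20565} \approx -4.8626 \cdot 10^{-5}$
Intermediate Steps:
$Q{\left(f,J \right)} = 0$ ($Q{\left(f,J \right)} = 0 \cdot 4 = 0$)
$b = -20577$ ($b = - 361 \left(49 + 8\right) = \left(-361\right) 57 = -20577$)
$\frac{1}{\left(12 + Q{\left(-4,3 \right)} \left(-311\right)\right) + b} = \frac{1}{\left(12 + 0 \left(-311\right)\right) - 20577} = \frac{1}{\left(12 + 0\right) - 20577} = \frac{1}{12 - 20577} = \frac{1}{-20565} = - \frac{1}{20565}$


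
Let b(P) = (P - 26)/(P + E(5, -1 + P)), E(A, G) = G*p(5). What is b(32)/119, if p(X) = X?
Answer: 6/22253 ≈ 0.00026963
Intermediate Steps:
E(A, G) = 5*G (E(A, G) = G*5 = 5*G)
b(P) = (-26 + P)/(-5 + 6*P) (b(P) = (P - 26)/(P + 5*(-1 + P)) = (-26 + P)/(P + (-5 + 5*P)) = (-26 + P)/(-5 + 6*P))
b(32)/119 = ((-26 + 32)/(-5 + 6*32))/119 = (6/(-5 + 192))*(1/119) = (6/187)*(1/119) = 6/22253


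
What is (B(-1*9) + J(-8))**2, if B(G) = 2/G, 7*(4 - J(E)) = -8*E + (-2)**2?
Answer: 139876/3969 ≈ 35.242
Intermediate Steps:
J(E) = 24/7 + 8*E/7 (J(E) = 4 - (-8*E + (-2)**2)/7 = 4 - (-8*E + 4)/7 = 4 - (4 - 8*E)/7 = 4 + (-4/7 + 8*E/7) = 24/7 + 8*E/7)
(B(-1*9) + J(-8))**2 = (2/((-1*9)) + (24/7 + (8/7)*(-8)))**2 = (2/(-9) + (24/7 - 64/7))**2 = (2*(-1/9) - 40/7)**2 = (-2/9 - 40/7)**2 = (-374/63)**2 = 139876/3969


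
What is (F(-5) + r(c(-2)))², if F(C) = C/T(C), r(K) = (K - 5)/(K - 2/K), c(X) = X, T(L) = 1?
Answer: 4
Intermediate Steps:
r(K) = (-5 + K)/(K - 2/K)
F(C) = C (F(C) = C/1 = C*1 = C)
(F(-5) + r(c(-2)))² = (-5 - 2*(-5 - 2)/(-2 + (-2)²))² = (-5 - 2*(-7)/(-2 + 4))² = (-5 - 2*(-7)/2)² = (-5 - 2*½*(-7))² = (-5 + 7)² = 2² = 4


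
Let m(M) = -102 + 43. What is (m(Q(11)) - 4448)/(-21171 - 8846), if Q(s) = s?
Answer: 4507/30017 ≈ 0.15015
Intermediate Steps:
m(M) = -59
(m(Q(11)) - 4448)/(-21171 - 8846) = (-59 - 4448)/(-21171 - 8846) = -4507/(-30017) = -4507*(-1/30017) = 4507/30017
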